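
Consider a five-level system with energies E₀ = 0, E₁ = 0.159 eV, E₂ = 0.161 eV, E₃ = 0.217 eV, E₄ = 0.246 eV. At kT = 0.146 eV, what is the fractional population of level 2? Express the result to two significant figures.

0.16

Eᵢ/kT = 0, 1.089, 1.103, 1.486, 1.685.
Z = Σ e^(−Eᵢ/kT) = e^(−0) + e^(−1.089) + e^(−1.103) + e^(−1.486) + e^(−1.685) = 1.000 + 0.3366 + 0.3319 + 0.2263 + 0.1854 = 2.080.
P₂ = e^(−E₂/kT) / Z = 0.3319/2.080 = 0.16.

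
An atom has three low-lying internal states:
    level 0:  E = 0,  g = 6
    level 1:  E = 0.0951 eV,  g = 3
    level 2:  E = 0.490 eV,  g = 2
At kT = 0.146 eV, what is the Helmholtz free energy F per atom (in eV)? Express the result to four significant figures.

Eᵢ/kT = 0, 0.651370, 3.35616.
Z = Σ gᵢe^(−Eᵢ/kT) = 6·e^(−0) + 3·e^(−0.651370) + 2·e^(−3.35616) = 6.00000 + 1.56399 + 0.0697378 = 7.63373.
F = −kT ln Z = −0.146 × ln(7.63373) = −0.146 × 2.03258 = -0.2968 eV.

-0.2968 eV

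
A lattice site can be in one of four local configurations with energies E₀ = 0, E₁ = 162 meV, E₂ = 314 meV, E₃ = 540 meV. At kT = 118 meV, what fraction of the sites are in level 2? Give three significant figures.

0.0524

Eᵢ/kT = 0, 1.3729, 2.6610, 4.5763.
Z = Σ e^(−Eᵢ/kT) = e^(−0) + e^(−1.3729) + e^(−2.6610) + e^(−4.5763) = 1.0000 + 0.25337 + 0.069878 + 0.010293 = 1.3335.
P₂ = e^(−E₂/kT) / Z = 0.069878/1.3335 = 0.0524.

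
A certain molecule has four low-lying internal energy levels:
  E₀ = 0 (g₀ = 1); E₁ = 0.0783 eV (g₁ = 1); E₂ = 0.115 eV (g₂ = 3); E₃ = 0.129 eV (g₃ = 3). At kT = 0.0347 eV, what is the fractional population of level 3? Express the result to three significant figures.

0.0566

Eᵢ/kT = 0, 2.2565, 3.3141, 3.7176.
Z = Σ gᵢe^(−Eᵢ/kT) = 1·e^(−0) + 1·e^(−2.2565) + 3·e^(−3.3141) + 3·e^(−3.7176) = 1.0000 + 0.10472 + 0.10910 + 0.072877 = 1.2867.
P₃ = g₃ e^(−E₃/kT) / Z = 0.072877/1.2867 = 0.0566.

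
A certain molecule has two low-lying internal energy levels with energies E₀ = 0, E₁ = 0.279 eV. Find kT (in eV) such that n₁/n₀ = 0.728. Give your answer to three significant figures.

0.879 eV

n₁/n₀ = exp[−(E₁−E₀)/kT] = 0.728.
⇒ (E₁−E₀)/kT = ln(1/0.728) = ln(1.3736) = 0.31744.
kT = 0.279 eV / 0.31744 = 0.879 eV.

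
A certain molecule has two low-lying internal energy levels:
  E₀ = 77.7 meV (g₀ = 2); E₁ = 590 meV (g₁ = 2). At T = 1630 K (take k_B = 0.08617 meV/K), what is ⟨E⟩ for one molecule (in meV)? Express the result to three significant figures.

k_BT = 0.08617 × 1630 K = 140.46 meV.
Eᵢ/kT = 0.55318, 4.2005.
Z = Σ gᵢe^(−Eᵢ/kT) = 2·e^(−0.55318) + 2·e^(−4.2005) = 1.1502 + 0.029976 = 1.1802.
⟨E⟩ = Σ Eᵢ gᵢe^(−Eᵢ/kT) / Z = (77.7·1.1502 + 590·0.029976) / 1.1802 = 90.7 meV.

90.7 meV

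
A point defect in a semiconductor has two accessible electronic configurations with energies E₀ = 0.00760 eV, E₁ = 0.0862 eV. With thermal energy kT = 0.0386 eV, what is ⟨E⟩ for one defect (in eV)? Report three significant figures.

Eᵢ/kT = 0.19689, 2.2332.
Z = Σ e^(−Eᵢ/kT) = e^(−0.19689) + e^(−2.2332) = 0.82128 + 0.10718 = 0.92846.
⟨E⟩ = Σ Eᵢ e^(−Eᵢ/kT) / Z = (0.00760·0.82128 + 0.0862·0.10718) / 0.92846 = 0.0167 eV.

0.0167 eV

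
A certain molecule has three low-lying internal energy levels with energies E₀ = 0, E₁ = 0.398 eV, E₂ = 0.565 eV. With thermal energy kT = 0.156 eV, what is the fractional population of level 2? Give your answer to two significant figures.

0.024

Eᵢ/kT = 0, 2.551, 3.622.
Z = Σ e^(−Eᵢ/kT) = e^(−0) + e^(−2.551) + e^(−3.622) = 1.000 + 0.07800 + 0.02673 = 1.105.
P₂ = e^(−E₂/kT) / Z = 0.02673/1.105 = 0.024.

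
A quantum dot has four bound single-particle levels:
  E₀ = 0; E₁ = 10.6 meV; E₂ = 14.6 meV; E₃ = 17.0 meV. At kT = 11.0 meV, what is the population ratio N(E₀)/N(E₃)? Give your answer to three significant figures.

4.69

n₀/n₃ = exp[−(E₀−E₃)/kT] = exp(−(-17.0 meV)/(11.0 meV)) = exp(1.5455) = 4.69.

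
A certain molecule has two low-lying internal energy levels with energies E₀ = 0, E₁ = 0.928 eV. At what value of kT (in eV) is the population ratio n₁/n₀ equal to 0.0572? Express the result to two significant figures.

n₁/n₀ = exp[−(E₁−E₀)/kT] = 0.0572.
⇒ (E₁−E₀)/kT = ln(1/0.0572) = ln(17.48) = 2.861.
kT = 0.928 eV / 2.861 = 0.32 eV.

0.32 eV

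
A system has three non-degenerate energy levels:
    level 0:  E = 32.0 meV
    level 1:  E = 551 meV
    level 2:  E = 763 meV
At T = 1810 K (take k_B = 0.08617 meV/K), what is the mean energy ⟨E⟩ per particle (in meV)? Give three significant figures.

k_BT = 0.08617 × 1810 K = 155.97 meV.
Eᵢ/kT = 0.20517, 3.5327, 4.8920.
Z = Σ e^(−Eᵢ/kT) = e^(−0.20517) + e^(−3.5327) + e^(−4.8920) = 0.81451 + 0.029226 + 0.0075064 = 0.85124.
⟨E⟩ = Σ Eᵢ e^(−Eᵢ/kT) / Z = (32.0·0.81451 + 551·0.029226 + 763·0.0075064) / 0.85124 = 56.3 meV.

56.3 meV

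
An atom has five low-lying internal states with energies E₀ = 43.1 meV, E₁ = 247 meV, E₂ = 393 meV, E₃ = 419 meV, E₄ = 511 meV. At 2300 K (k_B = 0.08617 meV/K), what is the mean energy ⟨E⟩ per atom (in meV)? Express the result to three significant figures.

k_BT = 0.08617 × 2300 K = 198.19 meV.
Eᵢ/kT = 0.21747, 1.2463, 1.9829, 2.1141, 2.5783.
Z = Σ e^(−Eᵢ/kT) = e^(−0.21747) + e^(−1.2463) + e^(−1.9829) + e^(−2.1141) + e^(−2.5783) = 0.80455 + 0.28757 + 0.13767 + 0.12074 + 0.075903 = 1.4264.
⟨E⟩ = Σ Eᵢ e^(−Eᵢ/kT) / Z = (43.1·0.80455 + 247·0.28757 + 393·0.13767 + 419·0.12074 + 511·0.075903) / 1.4264 = 175 meV.

175 meV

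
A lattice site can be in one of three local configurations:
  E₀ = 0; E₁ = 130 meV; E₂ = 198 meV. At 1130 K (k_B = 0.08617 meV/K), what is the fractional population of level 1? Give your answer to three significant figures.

k_BT = 0.08617 × 1130 K = 97.372 meV.
Eᵢ/kT = 0, 1.3351, 2.0334.
Z = Σ e^(−Eᵢ/kT) = e^(−0) + e^(−1.3351) + e^(−2.0334) = 1.0000 + 0.26313 + 0.13089 = 1.3940.
P₁ = e^(−E₁/kT) / Z = 0.26313/1.3940 = 0.189.

0.189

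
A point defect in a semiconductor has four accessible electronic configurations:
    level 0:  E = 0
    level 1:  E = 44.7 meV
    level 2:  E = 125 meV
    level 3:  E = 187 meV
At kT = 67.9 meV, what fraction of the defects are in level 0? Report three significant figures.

Eᵢ/kT = 0, 0.65832, 1.8409, 2.7541.
Z = Σ e^(−Eᵢ/kT) = e^(−0) + e^(−0.65832) + e^(−1.8409) + e^(−2.7541) = 1.0000 + 0.51772 + 0.15867 + 0.063666 = 1.7401.
P₀ = e^(−E₀/kT) / Z = 1.0000/1.7401 = 0.575.

0.575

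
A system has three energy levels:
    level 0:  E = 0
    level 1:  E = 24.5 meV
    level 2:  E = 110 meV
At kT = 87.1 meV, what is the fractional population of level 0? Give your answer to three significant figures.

Eᵢ/kT = 0, 0.28129, 1.2629.
Z = Σ e^(−Eᵢ/kT) = e^(−0) + e^(−0.28129) + e^(−1.2629) = 1.0000 + 0.75481 + 0.28283 = 2.0376.
P₀ = e^(−E₀/kT) / Z = 1.0000/2.0376 = 0.491.

0.491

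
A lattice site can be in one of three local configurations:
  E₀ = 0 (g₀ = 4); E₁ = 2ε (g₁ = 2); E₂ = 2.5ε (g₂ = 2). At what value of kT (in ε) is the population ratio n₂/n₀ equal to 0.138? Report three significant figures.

1.94 ε

n₂/n₀ = (g₂/g₀) exp[−(E₂−E₀)/kT] = 0.138.
⇒ (E₂−E₀)/kT = ln((2/4)/0.138) = ln(3.6232) = 1.2874.
kT = 2.5ε / 1.2874 = 1.94 ε.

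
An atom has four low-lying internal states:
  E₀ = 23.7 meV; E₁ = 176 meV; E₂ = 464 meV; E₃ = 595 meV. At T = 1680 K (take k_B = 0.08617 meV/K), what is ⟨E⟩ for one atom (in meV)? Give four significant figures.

83.90 meV

k_BT = 0.08617 × 1680 K = 144.766 meV.
Eᵢ/kT = 0.163712, 1.21576, 3.20517, 4.11008.
Z = Σ e^(−Eᵢ/kT) = e^(−0.163712) + e^(−1.21576) + e^(−3.20517) + e^(−4.11008) = 0.848986 + 0.296485 + 0.0405520 + 0.0164065 = 1.20243.
⟨E⟩ = Σ Eᵢ e^(−Eᵢ/kT) / Z = (23.7·0.848986 + 176·0.296485 + 464·0.0405520 + 595·0.0164065) / 1.20243 = 83.90 meV.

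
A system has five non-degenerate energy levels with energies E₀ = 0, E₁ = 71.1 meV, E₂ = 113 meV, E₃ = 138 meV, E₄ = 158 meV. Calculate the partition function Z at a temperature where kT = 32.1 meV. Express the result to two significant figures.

Eᵢ/kT = 0, 2.215, 3.520, 4.299, 4.922.
Z = Σ e^(−Eᵢ/kT) = e^(−0) + e^(−2.215) + e^(−3.520) + e^(−4.299) + e^(−4.922) = 1.000 + 0.1092 + 0.02960 + 0.01358 + 0.007285 = 1.160.

Z = 1.2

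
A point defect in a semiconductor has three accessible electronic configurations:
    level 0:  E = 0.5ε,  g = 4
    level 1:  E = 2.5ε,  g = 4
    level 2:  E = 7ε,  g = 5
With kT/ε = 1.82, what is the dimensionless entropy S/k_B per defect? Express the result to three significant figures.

2.06

Eᵢ/kT = 0.27473, 1.3736, 3.8462.
Z = Σ gᵢe^(−Eᵢ/kT) = 4·e^(−0.27473) + 4·e^(−1.3736) + 5·e^(−3.8462) = 3.0391 + 1.0128 + 0.10680 = 4.1587.
⟨E⟩ = Σ EᵢPᵢ = 1.1540 ε.
S/k_B = ln Z + ⟨E⟩/kT = ln(4.1587) + 1.1540/1.82 = 1.4252 + 0.63407 = 2.06.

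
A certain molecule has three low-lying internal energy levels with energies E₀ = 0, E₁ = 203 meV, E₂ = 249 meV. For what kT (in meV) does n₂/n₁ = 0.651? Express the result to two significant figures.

n₂/n₁ = exp[−(E₂−E₁)/kT] = 0.651.
⇒ (E₂−E₁)/kT = ln(1/0.651) = ln(1.536) = 0.4292.
kT = 46 meV / 0.4292 = 110 meV.

110 meV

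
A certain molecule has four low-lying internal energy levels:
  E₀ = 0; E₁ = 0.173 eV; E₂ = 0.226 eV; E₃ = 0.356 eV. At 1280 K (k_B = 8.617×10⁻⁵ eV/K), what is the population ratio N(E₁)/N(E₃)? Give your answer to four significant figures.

5.255

k_BT = 8.617×10⁻⁵ × 1280 K = 0.110298 eV.
n₁/n₃ = exp[−(E₁−E₃)/kT] = exp(−(-0.183 eV)/(0.110298 eV)) = exp(1.65914) = 5.255.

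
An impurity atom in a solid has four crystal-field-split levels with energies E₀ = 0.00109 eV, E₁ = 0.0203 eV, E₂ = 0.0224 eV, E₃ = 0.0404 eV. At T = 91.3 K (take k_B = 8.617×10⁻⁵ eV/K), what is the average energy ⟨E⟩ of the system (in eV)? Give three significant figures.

k_BT = 8.617×10⁻⁵ × 91.3 K = 0.0078673 eV.
Eᵢ/kT = 0.13855, 2.5803, 2.8472, 5.1352.
Z = Σ e^(−Eᵢ/kT) = e^(−0.13855) + e^(−2.5803) + e^(−2.8472) + e^(−5.1352) = 0.87062 + 0.075751 + 0.058007 + 0.0058859 = 1.0103.
⟨E⟩ = Σ Eᵢ e^(−Eᵢ/kT) / Z = (0.00109·0.87062 + 0.0203·0.075751 + 0.0224·0.058007 + 0.0404·0.0058859) / 1.0103 = 0.00398 eV.

0.00398 eV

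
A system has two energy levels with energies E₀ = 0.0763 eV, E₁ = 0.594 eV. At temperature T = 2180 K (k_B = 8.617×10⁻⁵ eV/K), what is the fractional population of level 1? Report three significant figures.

0.0598

k_BT = 8.617×10⁻⁵ × 2180 K = 0.18785 eV.
Eᵢ/kT = 0.40618, 3.1621.
Z = Σ e^(−Eᵢ/kT) = e^(−0.40618) + e^(−3.1621) = 0.66619 + 0.042337 = 0.70853.
P₁ = e^(−E₁/kT) / Z = 0.042337/0.70853 = 0.0598.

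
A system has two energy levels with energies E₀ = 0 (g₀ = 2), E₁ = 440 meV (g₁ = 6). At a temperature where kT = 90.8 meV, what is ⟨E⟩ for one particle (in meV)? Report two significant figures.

10 meV

Eᵢ/kT = 0, 4.846.
Z = Σ gᵢe^(−Eᵢ/kT) = 2·e^(−0) + 6·e^(−4.846) = 2.000 + 0.04716 = 2.047.
⟨E⟩ = Σ Eᵢ gᵢe^(−Eᵢ/kT) / Z = (0·2.000 + 440·0.04716) / 2.047 = 10 meV.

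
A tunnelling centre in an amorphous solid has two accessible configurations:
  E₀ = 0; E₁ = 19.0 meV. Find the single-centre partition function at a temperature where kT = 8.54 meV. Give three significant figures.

Z = 1.11

Eᵢ/kT = 0, 2.2248.
Z = Σ e^(−Eᵢ/kT) = e^(−0) + e^(−2.2248) = 1.0000 + 0.10809 = 1.1081.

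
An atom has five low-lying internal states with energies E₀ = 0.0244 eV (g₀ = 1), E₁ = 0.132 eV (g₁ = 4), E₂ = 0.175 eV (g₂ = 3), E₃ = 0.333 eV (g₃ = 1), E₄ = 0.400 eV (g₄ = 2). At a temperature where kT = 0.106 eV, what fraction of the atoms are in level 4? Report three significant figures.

Eᵢ/kT = 0.23019, 1.2453, 1.6509, 3.1415, 3.7736.
Z = Σ gᵢe^(−Eᵢ/kT) = 1·e^(−0.23019) + 4·e^(−1.2453) + 3·e^(−1.6509) + 1·e^(−3.1415) + 2·e^(−3.7736) = 0.79438 + 1.1514 + 0.57563 + 0.043218 + 0.045938 = 2.6106.
P₄ = g₄ e^(−E₄/kT) / Z = 0.045938/2.6106 = 0.0176.

0.0176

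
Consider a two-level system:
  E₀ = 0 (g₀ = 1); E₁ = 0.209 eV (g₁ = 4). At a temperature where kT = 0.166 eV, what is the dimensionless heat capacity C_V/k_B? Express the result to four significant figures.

Eᵢ/kT = 0, 1.25904.
Z = Σ gᵢe^(−Eᵢ/kT) = 1·e^(−0) + 4·e^(−1.25904) = 1.00000 + 1.13571 = 2.13571.
⟨E⟩ = 0.111140 eV, ⟨E²⟩ = 0.0232283 eV².
C_V/k_B = (⟨E²⟩ − ⟨E⟩²)/(kT)² = (0.0232283 − 0.0123521)/0.0275560 = 0.3947.

0.3947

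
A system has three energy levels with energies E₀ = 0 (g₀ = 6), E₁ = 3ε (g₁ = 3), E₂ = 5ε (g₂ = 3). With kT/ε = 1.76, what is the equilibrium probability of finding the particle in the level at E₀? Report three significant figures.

0.893

Eᵢ/kT = 0, 1.7045, 2.8409.
Z = Σ gᵢe^(−Eᵢ/kT) = 6·e^(−0) + 3·e^(−1.7045) + 3·e^(−2.8409) = 6.0000 + 0.54559 + 0.17512 = 6.7207.
P₀ = g₀ e^(−E₀/kT) / Z = 6.0000/6.7207 = 0.893.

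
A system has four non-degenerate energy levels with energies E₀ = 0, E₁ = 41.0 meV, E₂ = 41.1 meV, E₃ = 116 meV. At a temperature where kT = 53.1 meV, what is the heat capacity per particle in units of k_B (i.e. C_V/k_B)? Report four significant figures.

0.3127

Eᵢ/kT = 0, 0.772128, 0.774011, 2.18456.
Z = Σ e^(−Eᵢ/kT) = e^(−0) + e^(−0.772128) + e^(−0.774011) + e^(−2.18456) = 1.00000 + 0.462029 + 0.461160 + 0.112527 = 2.03572.
⟨E⟩ = 25.0280 meV, ⟨E²⟩ = 1507.98 meV².
C_V/k_B = (⟨E²⟩ − ⟨E⟩²)/(kT)² = (1507.98 − 626.401)/2819.61 = 0.3127.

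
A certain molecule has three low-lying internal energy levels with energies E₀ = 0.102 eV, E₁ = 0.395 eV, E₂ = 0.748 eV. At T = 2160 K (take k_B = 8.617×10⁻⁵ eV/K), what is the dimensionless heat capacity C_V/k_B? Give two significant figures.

0.59

k_BT = 8.617×10⁻⁵ × 2160 K = 0.1861 eV.
Eᵢ/kT = 0.5481, 2.123, 4.019.
Z = Σ e^(−Eᵢ/kT) = e^(−0.5481) + e^(−2.123) + e^(−4.019) = 0.5780 + 0.1197 + 0.01797 = 0.7157.
⟨E⟩ = 0.1672 eV, ⟨E²⟩ = 0.04855 eV².
C_V/k_B = (⟨E²⟩ − ⟨E⟩²)/(kT)² = (0.04855 − 0.02796)/0.03463 = 0.59.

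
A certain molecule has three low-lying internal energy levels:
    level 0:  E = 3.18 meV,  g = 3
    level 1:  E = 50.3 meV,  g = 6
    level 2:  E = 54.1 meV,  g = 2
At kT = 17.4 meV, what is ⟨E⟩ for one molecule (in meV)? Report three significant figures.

10.1 meV

Eᵢ/kT = 0.18276, 2.8908, 3.1092.
Z = Σ gᵢe^(−Eᵢ/kT) = 3·e^(−0.18276) + 6·e^(−2.8908) + 2·e^(−3.1092) = 2.4989 + 0.33319 + 0.089273 = 2.9214.
⟨E⟩ = Σ Eᵢ gᵢe^(−Eᵢ/kT) / Z = (3.18·2.4989 + 50.3·0.33319 + 54.1·0.089273) / 2.9214 = 10.1 meV.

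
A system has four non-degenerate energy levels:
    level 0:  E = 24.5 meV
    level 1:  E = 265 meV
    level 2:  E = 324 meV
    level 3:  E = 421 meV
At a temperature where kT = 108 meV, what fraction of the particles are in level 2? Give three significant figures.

0.0522

Eᵢ/kT = 0.22685, 2.4537, 3.0000, 3.8981.
Z = Σ e^(−Eᵢ/kT) = e^(−0.22685) + e^(−2.4537) + e^(−3.0000) + e^(−3.8981) = 0.79704 + 0.085975 + 0.049787 + 0.020280 = 0.95308.
P₂ = e^(−E₂/kT) / Z = 0.049787/0.95308 = 0.0522.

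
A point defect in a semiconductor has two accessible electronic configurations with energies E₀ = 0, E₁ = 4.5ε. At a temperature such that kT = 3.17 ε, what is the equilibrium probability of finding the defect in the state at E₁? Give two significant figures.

0.19

Eᵢ/kT = 0, 1.420.
Z = Σ e^(−Eᵢ/kT) = e^(−0) + e^(−1.420) = 1.000 + 0.2417 = 1.242.
P₁ = e^(−E₁/kT) / Z = 0.2417/1.242 = 0.19.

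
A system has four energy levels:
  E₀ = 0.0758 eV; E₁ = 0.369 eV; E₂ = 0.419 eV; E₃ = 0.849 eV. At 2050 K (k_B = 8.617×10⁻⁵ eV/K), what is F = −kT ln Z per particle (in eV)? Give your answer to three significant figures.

k_BT = 8.617×10⁻⁵ × 2050 K = 0.17665 eV.
Eᵢ/kT = 0.42910, 2.0889, 2.3719, 4.8061.
Z = Σ e^(−Eᵢ/kT) = e^(−0.42910) + e^(−2.0889) + e^(−2.3719) + e^(−4.8061) = 0.65109 + 0.12382 + 0.093303 + 0.0081797 = 0.87639.
F = −kT ln Z = −0.17665 × ln(0.87639) = −0.17665 × -0.13194 = 0.0233 eV.

0.0233 eV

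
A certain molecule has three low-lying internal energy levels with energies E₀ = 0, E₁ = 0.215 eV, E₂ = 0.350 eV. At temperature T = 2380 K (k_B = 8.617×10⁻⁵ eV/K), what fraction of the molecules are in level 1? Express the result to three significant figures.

0.229

k_BT = 8.617×10⁻⁵ × 2380 K = 0.20508 eV.
Eᵢ/kT = 0, 1.0484, 1.7067.
Z = Σ e^(−Eᵢ/kT) = e^(−0) + e^(−1.0484) + e^(−1.7067) = 1.0000 + 0.35050 + 0.18146 = 1.5320.
P₁ = e^(−E₁/kT) / Z = 0.35050/1.5320 = 0.229.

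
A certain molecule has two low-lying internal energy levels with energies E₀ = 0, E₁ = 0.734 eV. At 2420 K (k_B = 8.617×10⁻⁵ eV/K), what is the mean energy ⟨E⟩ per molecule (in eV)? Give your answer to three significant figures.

0.0211 eV

k_BT = 8.617×10⁻⁵ × 2420 K = 0.20853 eV.
Eᵢ/kT = 0, 3.5199.
Z = Σ e^(−Eᵢ/kT) = e^(−0) + e^(−3.5199) = 1.0000 + 0.029602 = 1.0296.
⟨E⟩ = Σ Eᵢ e^(−Eᵢ/kT) / Z = (0·1.0000 + 0.734·0.029602) / 1.0296 = 0.0211 eV.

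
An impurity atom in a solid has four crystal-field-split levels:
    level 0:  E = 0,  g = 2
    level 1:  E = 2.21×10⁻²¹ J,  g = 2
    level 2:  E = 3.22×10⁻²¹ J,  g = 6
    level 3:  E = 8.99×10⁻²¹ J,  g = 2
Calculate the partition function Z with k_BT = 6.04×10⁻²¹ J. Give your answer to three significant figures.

Eᵢ/kT = 0, 0.36589, 0.53311, 1.4884.
Z = Σ gᵢe^(−Eᵢ/kT) = 2·e^(−0) + 2·e^(−0.36589) + 6·e^(−0.53311) + 2·e^(−1.4884) = 2.0000 + 1.3872 + 3.5207 + 0.45147 = 7.3594.

Z = 7.36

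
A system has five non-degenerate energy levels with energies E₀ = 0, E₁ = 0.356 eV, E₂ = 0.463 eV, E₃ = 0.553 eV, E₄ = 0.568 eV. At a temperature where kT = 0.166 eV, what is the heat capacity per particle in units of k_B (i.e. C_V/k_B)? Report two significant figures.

1.2

Eᵢ/kT = 0, 2.145, 2.789, 3.331, 3.422.
Z = Σ e^(−Eᵢ/kT) = e^(−0) + e^(−2.145) + e^(−2.789) + e^(−3.331) + e^(−3.422) = 1.000 + 0.1171 + 0.06148 + 0.03576 + 0.03265 = 1.247.
⟨E⟩ = 0.08699 eV, ⟨E²⟩ = 0.03969 eV².
C_V/k_B = (⟨E²⟩ − ⟨E⟩²)/(kT)² = (0.03969 − 0.007567)/0.02756 = 1.2.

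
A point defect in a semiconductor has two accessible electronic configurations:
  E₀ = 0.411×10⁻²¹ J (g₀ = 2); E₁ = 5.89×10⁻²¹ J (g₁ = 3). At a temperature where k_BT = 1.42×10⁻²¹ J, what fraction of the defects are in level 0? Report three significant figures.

0.969

Eᵢ/kT = 0.28944, 4.1479.
Z = Σ gᵢe^(−Eᵢ/kT) = 2·e^(−0.28944) + 3·e^(−4.1479) = 1.4974 + 0.047393 = 1.5448.
P₀ = g₀ e^(−E₀/kT) / Z = 1.4974/1.5448 = 0.969.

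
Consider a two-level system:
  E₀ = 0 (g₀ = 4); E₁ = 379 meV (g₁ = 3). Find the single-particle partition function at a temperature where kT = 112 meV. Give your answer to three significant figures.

Eᵢ/kT = 0, 3.3839.
Z = Σ gᵢe^(−Eᵢ/kT) = 4·e^(−0) + 3·e^(−3.3839) = 4.0000 + 0.10174 = 4.1017.

Z = 4.10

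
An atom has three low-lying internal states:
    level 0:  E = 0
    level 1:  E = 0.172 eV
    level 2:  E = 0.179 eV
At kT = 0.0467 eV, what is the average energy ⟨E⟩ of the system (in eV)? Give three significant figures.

Eᵢ/kT = 0, 3.6831, 3.8330.
Z = Σ e^(−Eᵢ/kT) = e^(−0) + e^(−3.6831) + e^(−3.8330) = 1.0000 + 0.025145 + 0.021645 = 1.0468.
⟨E⟩ = Σ Eᵢ e^(−Eᵢ/kT) / Z = (0·1.0000 + 0.172·0.025145 + 0.179·0.021645) / 1.0468 = 0.00783 eV.

0.00783 eV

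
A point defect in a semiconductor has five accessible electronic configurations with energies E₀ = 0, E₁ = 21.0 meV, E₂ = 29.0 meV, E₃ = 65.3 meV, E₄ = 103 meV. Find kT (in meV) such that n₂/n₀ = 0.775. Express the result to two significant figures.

n₂/n₀ = exp[−(E₂−E₀)/kT] = 0.775.
⇒ (E₂−E₀)/kT = ln(1/0.775) = ln(1.290) = 0.2546.
kT = 29.0 meV / 0.2546 = 110 meV.

110 meV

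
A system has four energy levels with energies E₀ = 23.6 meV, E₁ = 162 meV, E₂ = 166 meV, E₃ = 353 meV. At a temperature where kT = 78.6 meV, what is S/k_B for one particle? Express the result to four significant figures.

Eᵢ/kT = 0.300254, 2.06107, 2.11196, 4.49109.
Z = Σ e^(−Eᵢ/kT) = e^(−0.300254) + e^(−2.06107) + e^(−2.11196) + e^(−4.49109) = 0.740630 + 0.127318 + 0.121001 + 0.0112084 = 1.00016.
⟨E⟩ = Σ EᵢPᵢ = 62.1372 meV.
S/k_B = ln Z + ⟨E⟩/kT = ln(1.00016) + 62.1372/78.6 = 0.000159987 + 0.790550 = 0.7907.

0.7907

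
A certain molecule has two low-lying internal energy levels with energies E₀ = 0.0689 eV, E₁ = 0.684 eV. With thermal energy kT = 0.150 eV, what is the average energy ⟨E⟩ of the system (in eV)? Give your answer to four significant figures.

0.07892 eV

Eᵢ/kT = 0.459333, 4.56000.
Z = Σ e^(−Eᵢ/kT) = e^(−0.459333) + e^(−4.56000) = 0.631705 + 0.0104621 = 0.642167.
⟨E⟩ = Σ Eᵢ e^(−Eᵢ/kT) / Z = (0.0689·0.631705 + 0.684·0.0104621) / 0.642167 = 0.07892 eV.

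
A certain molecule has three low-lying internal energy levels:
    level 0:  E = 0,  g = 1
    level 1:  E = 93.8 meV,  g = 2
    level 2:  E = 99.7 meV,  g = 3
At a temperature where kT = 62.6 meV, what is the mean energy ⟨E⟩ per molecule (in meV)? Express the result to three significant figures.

50.0 meV

Eᵢ/kT = 0, 1.4984, 1.5927.
Z = Σ gᵢe^(−Eᵢ/kT) = 1·e^(−0) + 2·e^(−1.4984) + 3·e^(−1.5927) = 1.0000 + 0.44697 + 0.61013 = 2.0571.
⟨E⟩ = Σ Eᵢ gᵢe^(−Eᵢ/kT) / Z = (0·1.0000 + 93.8·0.44697 + 99.7·0.61013) / 2.0571 = 50.0 meV.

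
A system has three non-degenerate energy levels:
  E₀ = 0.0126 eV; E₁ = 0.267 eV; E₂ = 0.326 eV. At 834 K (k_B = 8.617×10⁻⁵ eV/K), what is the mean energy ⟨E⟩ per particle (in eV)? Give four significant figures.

k_BT = 8.617×10⁻⁵ × 834 K = 0.0718658 eV.
Eᵢ/kT = 0.175327, 3.71526, 4.53623.
Z = Σ e^(−Eᵢ/kT) = e^(−0.175327) + e^(−3.71526) + e^(−4.53623) = 0.839183 + 0.0243491 + 0.0107137 = 0.874246.
⟨E⟩ = Σ Eᵢ e^(−Eᵢ/kT) / Z = (0.0126·0.839183 + 0.267·0.0243491 + 0.326·0.0107137) / 0.874246 = 0.02353 eV.

0.02353 eV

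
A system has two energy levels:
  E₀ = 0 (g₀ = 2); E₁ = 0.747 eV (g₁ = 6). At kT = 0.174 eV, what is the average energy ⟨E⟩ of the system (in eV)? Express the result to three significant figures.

0.0294 eV

Eᵢ/kT = 0, 4.2931.
Z = Σ gᵢe^(−Eᵢ/kT) = 2·e^(−0) + 6·e^(−4.2931) = 2.0000 + 0.081975 = 2.0820.
⟨E⟩ = Σ Eᵢ gᵢe^(−Eᵢ/kT) / Z = (0·2.0000 + 0.747·0.081975) / 2.0820 = 0.0294 eV.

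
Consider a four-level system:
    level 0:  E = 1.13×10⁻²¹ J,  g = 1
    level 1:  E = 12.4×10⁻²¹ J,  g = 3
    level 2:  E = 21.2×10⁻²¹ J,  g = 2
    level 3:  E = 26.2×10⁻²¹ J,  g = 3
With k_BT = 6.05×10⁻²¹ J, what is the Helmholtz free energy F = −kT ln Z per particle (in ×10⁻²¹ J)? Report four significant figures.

-1.660 ×10⁻²¹ J

Eᵢ/kT = 0.186777, 2.04959, 3.50413, 4.33058.
Z = Σ gᵢe^(−Eᵢ/kT) = 1·e^(−0.186777) + 3·e^(−2.04959) + 2·e^(−3.50413) + 3·e^(−4.33058) = 0.829629 + 0.386363 + 0.0601459 + 0.0394797 = 1.31562.
F = −kT ln Z = −6.05 × ln(1.31562) = −6.05 × 0.274308 = -1.660 ×10⁻²¹ J.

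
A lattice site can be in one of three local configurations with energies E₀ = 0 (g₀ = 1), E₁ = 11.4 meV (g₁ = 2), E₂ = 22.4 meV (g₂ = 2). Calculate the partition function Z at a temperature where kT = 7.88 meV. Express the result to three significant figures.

Eᵢ/kT = 0, 1.4467, 2.8426.
Z = Σ gᵢe^(−Eᵢ/kT) = 1·e^(−0) + 2·e^(−1.4467) + 2·e^(−2.8426) = 1.0000 + 0.47069 + 0.11655 = 1.5872.

Z = 1.59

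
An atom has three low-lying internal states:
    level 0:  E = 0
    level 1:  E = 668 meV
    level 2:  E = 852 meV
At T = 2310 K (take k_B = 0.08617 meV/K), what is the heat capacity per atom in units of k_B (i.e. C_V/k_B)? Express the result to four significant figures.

0.5881

k_BT = 0.08617 × 2310 K = 199.053 meV.
Eᵢ/kT = 0, 3.35589, 4.28027.
Z = Σ e^(−Eᵢ/kT) = e^(−0) + e^(−3.35589) + e^(−4.28027) = 1.00000 + 0.0348783 + 0.0138389 = 1.04872.
⟨E⟩ = 33.4593 meV, ⟨E²⟩ = 24419.5 meV².
C_V/k_B = (⟨E²⟩ − ⟨E⟩²)/(kT)² = (24419.5 − 1119.52)/39622.1 = 0.5881.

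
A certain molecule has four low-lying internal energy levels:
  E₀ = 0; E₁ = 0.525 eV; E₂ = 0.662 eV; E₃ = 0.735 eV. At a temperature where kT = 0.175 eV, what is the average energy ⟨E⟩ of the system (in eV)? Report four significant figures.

0.04802 eV

Eᵢ/kT = 0, 3.00000, 3.78286, 4.20000.
Z = Σ e^(−Eᵢ/kT) = e^(−0) + e^(−3.00000) + e^(−3.78286) + e^(−4.20000) = 1.00000 + 0.0497871 + 0.0227575 + 0.0149956 = 1.08754.
⟨E⟩ = Σ Eᵢ e^(−Eᵢ/kT) / Z = (0·1.00000 + 0.525·0.0497871 + 0.662·0.0227575 + 0.735·0.0149956) / 1.08754 = 0.04802 eV.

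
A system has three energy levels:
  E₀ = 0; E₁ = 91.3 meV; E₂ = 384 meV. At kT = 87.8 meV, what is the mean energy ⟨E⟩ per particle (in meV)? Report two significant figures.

27 meV

Eᵢ/kT = 0, 1.040, 4.374.
Z = Σ e^(−Eᵢ/kT) = e^(−0) + e^(−1.040) + e^(−4.374) = 1.000 + 0.3535 + 0.01260 = 1.366.
⟨E⟩ = Σ Eᵢ e^(−Eᵢ/kT) / Z = (0·1.000 + 91.3·0.3535 + 384·0.01260) / 1.366 = 27 meV.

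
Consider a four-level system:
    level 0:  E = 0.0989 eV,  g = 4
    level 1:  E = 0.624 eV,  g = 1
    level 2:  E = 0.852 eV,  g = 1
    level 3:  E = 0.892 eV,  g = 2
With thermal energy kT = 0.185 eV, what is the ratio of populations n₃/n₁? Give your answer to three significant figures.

0.470

n₃/n₁ = (g₃/g₁) exp[−(E₃−E₁)/kT] = (2/1) × exp(−(0.268 eV)/(0.185 eV)) = (2/1) × exp(-1.4486) = 0.470.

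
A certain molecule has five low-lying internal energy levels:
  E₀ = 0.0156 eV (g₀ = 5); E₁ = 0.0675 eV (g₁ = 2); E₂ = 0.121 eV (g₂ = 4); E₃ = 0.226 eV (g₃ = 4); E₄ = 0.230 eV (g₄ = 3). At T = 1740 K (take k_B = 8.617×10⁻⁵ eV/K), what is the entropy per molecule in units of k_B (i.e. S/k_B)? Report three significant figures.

k_BT = 8.617×10⁻⁵ × 1740 K = 0.14994 eV.
Eᵢ/kT = 0.10404, 0.45018, 0.80699, 1.5073, 1.5339.
Z = Σ gᵢe^(−Eᵢ/kT) = 5·e^(−0.10404) + 2·e^(−0.45018) + 4·e^(−0.80699) + 4·e^(−1.5073) + 3·e^(−1.5339) = 4.5059 + 1.2750 + 1.7848 + 0.88603 + 0.64708 = 9.0988.
⟨E⟩ = Σ EᵢPᵢ = 0.079284 eV.
S/k_B = ln Z + ⟨E⟩/kT = ln(9.0988) + 0.079284/0.14994 = 2.2081 + 0.52877 = 2.74.

2.74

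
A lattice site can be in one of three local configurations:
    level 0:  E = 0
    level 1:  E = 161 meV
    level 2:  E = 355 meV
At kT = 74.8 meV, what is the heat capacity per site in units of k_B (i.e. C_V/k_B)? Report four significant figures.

Eᵢ/kT = 0, 2.15241, 4.74599.
Z = Σ e^(−Eᵢ/kT) = e^(−0) + e^(−2.15241) + e^(−4.74599) = 1.00000 + 0.116204 + 0.00868646 = 1.12489.
⟨E⟩ = 19.3730 meV, ⟨E²⟩ = 3650.88 meV².
C_V/k_B = (⟨E²⟩ − ⟨E⟩²)/(kT)² = (3650.88 − 375.313)/5595.04 = 0.5854.

0.5854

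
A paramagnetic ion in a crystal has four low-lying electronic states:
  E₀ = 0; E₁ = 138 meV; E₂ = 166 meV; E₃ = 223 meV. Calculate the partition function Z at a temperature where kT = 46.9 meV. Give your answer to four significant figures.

Z = 1.090

Eᵢ/kT = 0, 2.94243, 3.53945, 4.75480.
Z = Σ e^(−Eᵢ/kT) = e^(−0) + e^(−2.94243) + e^(−3.53945) + e^(−4.75480) = 1.00000 + 0.0527374 + 0.0290293 + 0.00861027 = 1.09038.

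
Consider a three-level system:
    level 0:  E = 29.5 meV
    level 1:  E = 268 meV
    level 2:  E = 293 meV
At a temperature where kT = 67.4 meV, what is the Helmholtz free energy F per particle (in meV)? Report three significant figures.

Eᵢ/kT = 0.43769, 3.9763, 4.3472.
Z = Σ e^(−Eᵢ/kT) = e^(−0.43769) + e^(−3.9763) + e^(−4.3472) = 0.64553 + 0.018755 + 0.012943 = 0.67723.
F = −kT ln Z = −67.4 × ln(0.67723) = −67.4 × -0.38974 = 26.3 meV.

26.3 meV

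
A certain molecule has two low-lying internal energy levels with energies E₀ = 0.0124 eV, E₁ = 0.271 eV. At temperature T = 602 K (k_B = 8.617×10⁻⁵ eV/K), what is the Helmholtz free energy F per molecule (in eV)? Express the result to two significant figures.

k_BT = 8.617×10⁻⁵ × 602 K = 0.05187 eV.
Eᵢ/kT = 0.2391, 5.225.
Z = Σ e^(−Eᵢ/kT) = e^(−0.2391) + e^(−5.225) = 0.7873 + 0.005380 = 0.7927.
F = −kT ln Z = −0.05187 × ln(0.7927) = −0.05187 × -0.2323 = 0.012 eV.

0.012 eV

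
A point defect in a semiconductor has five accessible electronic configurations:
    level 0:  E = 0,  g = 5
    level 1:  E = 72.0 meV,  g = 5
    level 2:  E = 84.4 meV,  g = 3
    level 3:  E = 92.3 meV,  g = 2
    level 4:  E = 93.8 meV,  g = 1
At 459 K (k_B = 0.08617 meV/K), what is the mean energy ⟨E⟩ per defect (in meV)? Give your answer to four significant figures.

k_BT = 0.08617 × 459 K = 39.5520 meV.
Eᵢ/kT = 0, 1.82039, 2.13390, 2.33364, 2.37156.
Z = Σ gᵢe^(−Eᵢ/kT) = 5·e^(−0) + 5·e^(−1.82039) + 3·e^(−2.13390) + 2·e^(−2.33364) + 1·e^(−2.37156) = 5.00000 + 0.809813 + 0.355124 + 0.193884 + 0.0933350 = 6.45216.
⟨E⟩ = Σ Eᵢ gᵢe^(−Eᵢ/kT) / Z = (0·5.00000 + 72.0·0.809813 + 84.4·0.355124 + 92.3·0.193884 + 93.8·0.0933350) / 6.45216 = 17.81 meV.

17.81 meV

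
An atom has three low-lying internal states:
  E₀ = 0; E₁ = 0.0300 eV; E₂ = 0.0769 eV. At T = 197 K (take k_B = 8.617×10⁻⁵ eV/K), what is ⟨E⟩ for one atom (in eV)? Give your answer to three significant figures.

k_BT = 8.617×10⁻⁵ × 197 K = 0.016975 eV.
Eᵢ/kT = 0, 1.7673, 4.5302.
Z = Σ e^(−Eᵢ/kT) = e^(−0) + e^(−1.7673) + e^(−4.5302) = 1.0000 + 0.17079 + 0.010779 = 1.1816.
⟨E⟩ = Σ Eᵢ e^(−Eᵢ/kT) / Z = (0·1.0000 + 0.0300·0.17079 + 0.0769·0.010779) / 1.1816 = 0.00504 eV.

0.00504 eV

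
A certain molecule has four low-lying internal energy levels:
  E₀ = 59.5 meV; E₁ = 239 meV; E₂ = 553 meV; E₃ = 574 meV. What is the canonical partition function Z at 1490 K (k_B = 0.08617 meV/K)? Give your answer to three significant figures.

Z = 0.809

k_BT = 0.08617 × 1490 K = 128.39 meV.
Eᵢ/kT = 0.46343, 1.8615, 4.3072, 4.4708.
Z = Σ e^(−Eᵢ/kT) = e^(−0.46343) + e^(−1.8615) + e^(−4.3072) + e^(−4.4708) = 0.62912 + 0.15544 + 0.013471 + 0.011438 = 0.80947.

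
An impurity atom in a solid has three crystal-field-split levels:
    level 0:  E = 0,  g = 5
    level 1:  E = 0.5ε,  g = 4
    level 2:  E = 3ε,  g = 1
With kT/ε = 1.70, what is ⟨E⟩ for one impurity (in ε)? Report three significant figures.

Eᵢ/kT = 0, 0.29412, 1.7647.
Z = Σ gᵢe^(−Eᵢ/kT) = 5·e^(−0) + 4·e^(−0.29412) + 1·e^(−1.7647) = 5.0000 + 2.9807 + 0.17124 = 8.1519.
⟨E⟩ = Σ Eᵢ gᵢe^(−Eᵢ/kT) / Z = (0·5.0000 + 0.5·2.9807 + 3·0.17124) / 8.1519 = 0.246 ε.

0.246 ε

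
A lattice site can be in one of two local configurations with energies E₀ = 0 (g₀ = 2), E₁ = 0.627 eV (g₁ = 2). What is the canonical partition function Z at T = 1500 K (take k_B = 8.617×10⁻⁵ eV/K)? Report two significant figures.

Z = 2.0

k_BT = 8.617×10⁻⁵ × 1500 K = 0.1293 eV.
Eᵢ/kT = 0, 4.849.
Z = Σ gᵢe^(−Eᵢ/kT) = 2·e^(−0) + 2·e^(−4.849) = 2.000 + 0.01567 = 2.016.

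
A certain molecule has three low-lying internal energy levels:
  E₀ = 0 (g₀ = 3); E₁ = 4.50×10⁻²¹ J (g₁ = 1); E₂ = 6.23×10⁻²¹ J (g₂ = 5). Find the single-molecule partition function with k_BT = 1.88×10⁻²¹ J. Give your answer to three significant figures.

Eᵢ/kT = 0, 2.3936, 3.3138.
Z = Σ gᵢe^(−Eᵢ/kT) = 3·e^(−0) + 1·e^(−2.3936) + 5·e^(−3.3138) = 3.0000 + 0.091300 + 0.18189 = 3.2732.

Z = 3.27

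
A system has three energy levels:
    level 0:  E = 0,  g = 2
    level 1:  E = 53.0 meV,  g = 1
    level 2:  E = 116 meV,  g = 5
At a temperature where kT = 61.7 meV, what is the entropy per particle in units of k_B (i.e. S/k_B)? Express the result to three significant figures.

1.72

Eᵢ/kT = 0, 0.85900, 1.8801.
Z = Σ gᵢe^(−Eᵢ/kT) = 2·e^(−0) + 1·e^(−0.85900) + 5·e^(−1.8801) = 2.0000 + 0.42359 + 0.76287 = 3.1865.
⟨E⟩ = Σ EᵢPᵢ = 34.817 meV.
S/k_B = ln Z + ⟨E⟩/kT = ln(3.1865) + 34.817/61.7 = 1.1589 + 0.56429 = 1.72.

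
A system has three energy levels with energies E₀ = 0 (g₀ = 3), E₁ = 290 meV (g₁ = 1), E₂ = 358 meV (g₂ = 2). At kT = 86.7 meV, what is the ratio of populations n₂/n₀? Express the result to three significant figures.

n₂/n₀ = (g₂/g₀) exp[−(E₂−E₀)/kT] = (2/3) × exp(−(358 meV)/(86.7 meV)) = (2/3) × exp(-4.1292) = 0.0107.

0.0107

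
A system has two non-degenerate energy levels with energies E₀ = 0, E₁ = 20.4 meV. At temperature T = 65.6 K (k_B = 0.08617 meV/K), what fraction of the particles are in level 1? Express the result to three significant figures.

k_BT = 0.08617 × 65.6 K = 5.6528 meV.
Eᵢ/kT = 0, 3.6088.
Z = Σ e^(−Eᵢ/kT) = e^(−0) + e^(−3.6088) = 1.0000 + 0.027084 = 1.0271.
P₁ = e^(−E₁/kT) / Z = 0.027084/1.0271 = 0.0264.

0.0264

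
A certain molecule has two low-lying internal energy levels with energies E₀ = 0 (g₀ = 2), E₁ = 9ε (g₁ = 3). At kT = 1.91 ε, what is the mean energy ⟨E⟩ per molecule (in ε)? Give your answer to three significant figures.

0.120 ε

Eᵢ/kT = 0, 4.7120.
Z = Σ gᵢe^(−Eᵢ/kT) = 2·e^(−0) + 3·e^(−4.7120) = 2.0000 + 0.026960 = 2.0270.
⟨E⟩ = Σ Eᵢ gᵢe^(−Eᵢ/kT) / Z = (0·2.0000 + 9·0.026960) / 2.0270 = 0.120 ε.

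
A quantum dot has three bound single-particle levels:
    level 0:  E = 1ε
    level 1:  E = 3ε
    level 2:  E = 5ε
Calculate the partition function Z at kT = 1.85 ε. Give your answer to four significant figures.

Z = 0.8470

Eᵢ/kT = 0.540541, 1.62162, 2.70270.
Z = Σ e^(−Eᵢ/kT) = e^(−0.540541) + e^(−1.62162) + e^(−2.70270) = 0.582433 + 0.197578 + 0.0670243 = 0.847035.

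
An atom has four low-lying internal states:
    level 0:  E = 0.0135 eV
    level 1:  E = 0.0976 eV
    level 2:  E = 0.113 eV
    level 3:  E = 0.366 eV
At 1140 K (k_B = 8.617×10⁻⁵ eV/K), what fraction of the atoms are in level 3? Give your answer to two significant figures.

k_BT = 8.617×10⁻⁵ × 1140 K = 0.09823 eV.
Eᵢ/kT = 0.1374, 0.9936, 1.150, 3.726.
Z = Σ e^(−Eᵢ/kT) = e^(−0.1374) + e^(−0.9936) + e^(−1.150) + e^(−3.726) = 0.8716 + 0.3702 + 0.3166 + 0.02409 = 1.582.
P₃ = e^(−E₃/kT) / Z = 0.02409/1.582 = 0.015.

0.015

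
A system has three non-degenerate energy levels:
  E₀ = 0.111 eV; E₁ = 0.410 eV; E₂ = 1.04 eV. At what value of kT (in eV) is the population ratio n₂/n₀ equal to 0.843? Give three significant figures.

n₂/n₀ = exp[−(E₂−E₀)/kT] = 0.843.
⇒ (E₂−E₀)/kT = ln(1/0.843) = ln(1.1862) = 0.17075.
kT = 0.929 eV / 0.17075 = 5.44 eV.

5.44 eV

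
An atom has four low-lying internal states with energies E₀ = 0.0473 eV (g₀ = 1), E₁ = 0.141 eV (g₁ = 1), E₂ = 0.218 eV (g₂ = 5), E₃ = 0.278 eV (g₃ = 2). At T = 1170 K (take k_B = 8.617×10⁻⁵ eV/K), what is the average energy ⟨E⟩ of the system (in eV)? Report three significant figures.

k_BT = 8.617×10⁻⁵ × 1170 K = 0.10082 eV.
Eᵢ/kT = 0.46915, 1.3985, 2.1623, 2.7574.
Z = Σ gᵢe^(−Eᵢ/kT) = 1·e^(−0.46915) + 1·e^(−1.3985) + 5·e^(−2.1623) + 2·e^(−2.7574) = 0.62553 + 0.24697 + 0.57530 + 0.12691 = 1.5747.
⟨E⟩ = Σ Eᵢ gᵢe^(−Eᵢ/kT) / Z = (0.0473·0.62553 + 0.141·0.24697 + 0.218·0.57530 + 0.278·0.12691) / 1.5747 = 0.143 eV.

0.143 eV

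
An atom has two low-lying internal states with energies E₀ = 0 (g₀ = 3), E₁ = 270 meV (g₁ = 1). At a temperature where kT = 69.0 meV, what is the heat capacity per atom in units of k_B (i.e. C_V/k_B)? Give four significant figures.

Eᵢ/kT = 0, 3.91304.
Z = Σ gᵢe^(−Eᵢ/kT) = 3·e^(−0) + 1·e^(−3.91304) = 3.00000 + 0.0199797 = 3.01998.
⟨E⟩ = 1.78628 meV, ⟨E²⟩ = 482.295 meV².
C_V/k_B = (⟨E²⟩ − ⟨E⟩²)/(kT)² = (482.295 − 3.19080)/4761.00 = 0.1006.

0.1006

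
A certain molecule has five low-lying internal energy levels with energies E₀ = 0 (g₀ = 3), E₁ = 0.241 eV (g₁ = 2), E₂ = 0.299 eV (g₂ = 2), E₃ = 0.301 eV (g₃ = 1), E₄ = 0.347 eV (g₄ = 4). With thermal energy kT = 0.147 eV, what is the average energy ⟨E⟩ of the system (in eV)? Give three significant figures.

Eᵢ/kT = 0, 1.6395, 2.0340, 2.0476, 2.3605.
Z = Σ gᵢe^(−Eᵢ/kT) = 3·e^(−0) + 2·e^(−1.6395) + 2·e^(−2.0340) + 1·e^(−2.0476) + 4·e^(−2.3605) = 3.0000 + 0.38815 + 0.26162 + 0.12904 + 0.37749 = 4.1563.
⟨E⟩ = Σ Eᵢ gᵢe^(−Eᵢ/kT) / Z = (0·3.0000 + 0.241·0.38815 + 0.299·0.26162 + 0.301·0.12904 + 0.347·0.37749) / 4.1563 = 0.0822 eV.

0.0822 eV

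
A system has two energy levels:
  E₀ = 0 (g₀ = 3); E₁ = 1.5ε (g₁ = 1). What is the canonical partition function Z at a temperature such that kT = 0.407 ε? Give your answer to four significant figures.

Z = 3.025

Eᵢ/kT = 0, 3.68550.
Z = Σ gᵢe^(−Eᵢ/kT) = 3·e^(−0) + 1·e^(−3.68550) = 3.00000 + 0.0250846 = 3.02508.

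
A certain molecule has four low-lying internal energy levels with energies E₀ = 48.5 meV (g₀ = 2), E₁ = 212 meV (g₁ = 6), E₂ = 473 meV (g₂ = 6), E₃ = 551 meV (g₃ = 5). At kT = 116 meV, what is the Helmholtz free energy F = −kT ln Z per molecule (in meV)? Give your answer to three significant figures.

Eᵢ/kT = 0.41810, 1.8276, 4.0776, 4.7500.
Z = Σ gᵢe^(−Eᵢ/kT) = 2·e^(−0.41810) + 6·e^(−1.8276) + 6·e^(−4.0776) + 5·e^(−4.7500) = 1.3166 + 0.96479 + 0.10169 + 0.043258 = 2.4263.
F = −kT ln Z = −116 × ln(2.4263) = −116 × 0.88637 = -103 meV.

-103 meV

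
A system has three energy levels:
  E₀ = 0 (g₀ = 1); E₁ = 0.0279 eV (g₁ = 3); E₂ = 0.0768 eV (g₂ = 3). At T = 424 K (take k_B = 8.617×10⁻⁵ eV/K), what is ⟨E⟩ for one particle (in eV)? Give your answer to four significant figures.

0.02429 eV

k_BT = 8.617×10⁻⁵ × 424 K = 0.0365361 eV.
Eᵢ/kT = 0, 0.763628, 2.10203.
Z = Σ gᵢe^(−Eᵢ/kT) = 1·e^(−0) + 3·e^(−0.763628) + 3·e^(−2.10203) = 1.00000 + 1.39792 + 0.366624 = 2.76454.
⟨E⟩ = Σ Eᵢ gᵢe^(−Eᵢ/kT) / Z = (0·1.00000 + 0.0279·1.39792 + 0.0768·0.366624) / 2.76454 = 0.02429 eV.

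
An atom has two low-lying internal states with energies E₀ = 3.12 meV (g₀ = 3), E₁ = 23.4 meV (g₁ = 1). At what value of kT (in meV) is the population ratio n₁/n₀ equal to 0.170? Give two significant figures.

n₁/n₀ = (g₁/g₀) exp[−(E₁−E₀)/kT] = 0.170.
⇒ (E₁−E₀)/kT = ln((1/3)/0.170) = ln(1.961) = 0.6735.
kT = 20.28 meV / 0.6735 = 30 meV.

30 meV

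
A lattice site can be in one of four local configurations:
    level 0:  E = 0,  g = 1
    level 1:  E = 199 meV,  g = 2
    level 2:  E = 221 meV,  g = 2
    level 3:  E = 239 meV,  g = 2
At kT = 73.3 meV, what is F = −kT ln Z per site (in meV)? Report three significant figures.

Eᵢ/kT = 0, 2.7149, 3.0150, 3.2606.
Z = Σ gᵢe^(−Eᵢ/kT) = 1·e^(−0) + 2·e^(−2.7149) + 2·e^(−3.0150) + 2·e^(−3.2606) = 1.0000 + 0.13242 + 0.098092 + 0.076731 = 1.3072.
F = −kT ln Z = −73.3 × ln(1.3072) = −73.3 × 0.26789 = -19.6 meV.

-19.6 meV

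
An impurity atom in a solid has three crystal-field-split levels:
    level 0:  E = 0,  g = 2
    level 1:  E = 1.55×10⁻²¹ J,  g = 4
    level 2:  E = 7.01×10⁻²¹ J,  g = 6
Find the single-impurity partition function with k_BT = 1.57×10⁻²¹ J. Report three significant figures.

Eᵢ/kT = 0, 0.98726, 4.4650.
Z = Σ gᵢe^(−Eᵢ/kT) = 2·e^(−0) + 4·e^(−0.98726) + 6·e^(−4.4650) = 2.0000 + 1.4904 + 0.069028 = 3.5594.

Z = 3.56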